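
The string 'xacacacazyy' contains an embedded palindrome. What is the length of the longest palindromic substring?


Scanning 'xacacacazyy' for palindromic substrings.
Substring at positions 1-7: 'acacaca'.
Check: reverse('acacaca') = 'acacaca' -> palindrome confirmed.
Neighbouring characters ('x' / 'z') break symmetry, so it cannot extend further.
No longer palindromic substring exists; longest length = 7

7


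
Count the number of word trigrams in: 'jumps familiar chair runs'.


Word trigrams from [4] words:
  Trigram 1: (jumps familiar chair)
  Trigram 2: (familiar chair runs)
Total word trigrams: 4 - 2 = 2

2


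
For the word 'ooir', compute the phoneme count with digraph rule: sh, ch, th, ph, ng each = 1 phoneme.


Parsing 'ooir' greedily, digraphs first:
  'o' -> vowel phoneme (phonemes so far: 1)
  'o' -> vowel phoneme (phonemes so far: 2)
  'i' -> vowel phoneme (phonemes so far: 3)
  'r' -> consonant phoneme (phonemes so far: 4)
Total phonemes: 4

4


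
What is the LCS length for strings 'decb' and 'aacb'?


DP table for LCS of 'decb' and 'aacb':
       a  a  c  b
    0  0  0  0  0
  d 0  0  0  0  0
  e 0  0  0  0  0
  c 0  0  0  1  1
  b 0  0  0  1  2
LCS: 'cb'
LCS length = 2

2


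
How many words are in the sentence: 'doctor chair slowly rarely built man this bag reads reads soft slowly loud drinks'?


Counting words by splitting on spaces:
  Word 1: 'doctor'
  Word 2: 'chair'
  Word 3: 'slowly'
  Word 4: 'rarely'
  Word 5: 'built'
  Word 6: 'man'
  Word 7: 'this'
  Word 8: 'bag'
  Word 9: 'reads'
  Word 10: 'reads'
  Word 11: 'soft'
  Word 12: 'slowly'
  Word 13: 'loud'
  Word 14: 'drinks'
Total words: 14

14


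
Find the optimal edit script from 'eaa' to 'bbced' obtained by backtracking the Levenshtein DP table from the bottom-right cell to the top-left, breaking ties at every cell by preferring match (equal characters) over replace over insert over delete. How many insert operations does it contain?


Edit distance = 5. Backtracking from cell (3, 5) with preference match > replace > insert > delete,
then listing the resulting alignment 'eaa' -> 'bbced' left to right:
  Step 1: insert 'b' [insertion #1]
  Step 2: insert 'b' [insertion #2]
  Step 3: replace e->c
  Step 4: replace a->e
  Step 5: replace a->d
Total insertions: 2

2


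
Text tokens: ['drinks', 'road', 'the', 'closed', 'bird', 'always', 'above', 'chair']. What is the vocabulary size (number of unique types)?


Listing all tokens and tracking unique types:
  Token 1: 'drinks' -> NEW (unique so far: 1)
  Token 2: 'road' -> NEW (unique so far: 2)
  Token 3: 'the' -> NEW (unique so far: 3)
  Token 4: 'closed' -> NEW (unique so far: 4)
  Token 5: 'bird' -> NEW (unique so far: 5)
  Token 6: 'always' -> NEW (unique so far: 6)
  Token 7: 'above' -> NEW (unique so far: 7)
  Token 8: 'chair' -> NEW (unique so far: 8)
Unique types: ('above', 'always', 'bird', 'chair', 'closed', 'drinks', 'road', 'the')
Vocabulary size: 8

8


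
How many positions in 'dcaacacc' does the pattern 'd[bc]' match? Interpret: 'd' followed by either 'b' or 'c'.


Pattern: d[bc] means 'd' followed by either 'b' or 'c'.
Scanning 'dcaacacc' position-by-position:
  Pos 0: window 'dc' -> MATCH
  Pos 1: window 'ca' -> no
  Pos 2: window 'aa' -> no
  Pos 3: window 'ac' -> no
  Pos 4: window 'ca' -> no
  Pos 5: window 'ac' -> no
  Pos 6: window 'cc' -> no
  Pos 7: window 'c' -> no
Total matches: 1

1


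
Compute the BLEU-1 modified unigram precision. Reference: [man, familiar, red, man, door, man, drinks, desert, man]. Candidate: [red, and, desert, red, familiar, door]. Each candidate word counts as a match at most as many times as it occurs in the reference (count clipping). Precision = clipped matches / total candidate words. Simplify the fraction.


Reference word counts: {'desert': 1, 'door': 1, 'drinks': 1, 'familiar': 1, 'man': 4, 'red': 1}
Checking each candidate word (with clipping):
  'red' -> in reference (ref count 1, used 1/1) -> match (matches: 1)
  'and' -> not in reference -> no match (matches: 1)
  'desert' -> in reference (ref count 1, used 1/1) -> match (matches: 2)
  'red' -> ref count 1 already used up (1/1) -> clipped, no match (matches: 2)
  'familiar' -> in reference (ref count 1, used 1/1) -> match (matches: 3)
  'door' -> in reference (ref count 1, used 1/1) -> match (matches: 4)
Clipped matches: 4, Candidate length: 6
Precision = 4/6 = 2/3

2/3


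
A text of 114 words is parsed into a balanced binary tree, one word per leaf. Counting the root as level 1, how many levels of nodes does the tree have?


In a balanced binary tree with n leaves the deepest leaf is ceil(log2(n)) edges below the root,
so counting node levels inclusive of root and leaves gives ceil(log2(n)) + 1 levels.
log2(114) = 6.8329
ceil(6.8329) = 7
levels = 7 + 1 = 8

8


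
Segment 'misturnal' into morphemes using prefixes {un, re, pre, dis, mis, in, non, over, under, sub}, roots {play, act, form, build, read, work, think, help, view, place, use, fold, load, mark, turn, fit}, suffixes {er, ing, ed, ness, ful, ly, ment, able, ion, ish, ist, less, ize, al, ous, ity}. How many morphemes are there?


Segmenting 'misturnal' against the inventory:
  'mis' -> prefix (morpheme 1)
  'turn' -> root (morpheme 2)
  'al' -> suffix (morpheme 3)
Total morphemes: 3

3


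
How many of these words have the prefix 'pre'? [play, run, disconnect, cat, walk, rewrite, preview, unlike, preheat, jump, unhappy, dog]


Checking each word for prefix 'pre':
  'play' -> no (count: 0)
  'run' -> no (count: 0)
  'disconnect' -> no (count: 0)
  'cat' -> no (count: 0)
  'walk' -> no (count: 0)
  'rewrite' -> no (count: 0)
  'preview' -> YES, starts with 'pre' (count: 1)
  'unlike' -> no (count: 1)
  'preheat' -> YES, starts with 'pre' (count: 2)
  'jump' -> no (count: 2)
  'unhappy' -> no (count: 2)
  'dog' -> no (count: 2)
Total with prefix 'pre': 2

2


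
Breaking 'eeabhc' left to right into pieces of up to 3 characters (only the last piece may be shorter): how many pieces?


'eeabhc' has 6 characters.
Chunking with max size 3:
  Chunk 1: 'eea' (positions 0-2)
  Chunk 2: 'bhc' (positions 3-5)
Total chunks: ceil(6 / 3) = 2

2


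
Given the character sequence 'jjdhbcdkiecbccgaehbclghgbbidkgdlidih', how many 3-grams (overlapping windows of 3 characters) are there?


String 'jjdhbcdkiecbccgaehbclghgbbidkgdlidih' has length L = 36.
Number of overlapping n-grams = L - n + 1
Substituting: 36 - 3 + 1 = 34

34


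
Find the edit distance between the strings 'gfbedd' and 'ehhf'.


Building DP table for s1='gfbedd' (len 6) and s2='ehhf' (len 4):
       e  h  h  f
    0  1  2  3  4
  g 1  1  2  3  4
  f 2  2  2  3  3
  b 3  3  3  3  4
  e 4  3  4  4  4
  d 5  4  4  5  5
  d 6  5  5  5  6
Edit distance = dp[6][4] = 6

6


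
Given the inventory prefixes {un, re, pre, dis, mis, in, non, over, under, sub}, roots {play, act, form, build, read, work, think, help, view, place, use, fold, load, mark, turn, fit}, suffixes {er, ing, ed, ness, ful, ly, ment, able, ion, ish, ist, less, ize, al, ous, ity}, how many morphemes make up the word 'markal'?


Segmenting 'markal' against the inventory:
  'mark' -> root (morpheme 1)
  'al' -> suffix (morpheme 2)
Total morphemes: 2

2


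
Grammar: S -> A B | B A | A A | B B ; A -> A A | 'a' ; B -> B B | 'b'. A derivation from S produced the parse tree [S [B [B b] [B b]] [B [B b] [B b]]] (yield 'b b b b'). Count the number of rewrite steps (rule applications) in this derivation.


Every bracketed nonterminal node [X ...] in the tree is produced by exactly one rule application.
Reading the tree off as a leftmost derivation:
  Step 1: S  =>  B B   (applied S -> B B)
  Step 2: B B  =>  B B B   (applied B -> B B)
  Step 3: B B B  =>  b B B   (applied B -> b)
  Step 4: b B B  =>  b b B   (applied B -> b)
  Step 5: b b B  =>  b b B B   (applied B -> B B)
  Step 6: b b B B  =>  b b b B   (applied B -> b)
  Step 7: b b b B  =>  b b b b   (applied B -> b)
Final yield: b b b b
Total rewrite steps: 7

7


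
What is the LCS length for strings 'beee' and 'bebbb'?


DP table for LCS of 'beee' and 'bebbb':
       b  e  b  b  b
    0  0  0  0  0  0
  b 0  1  1  1  1  1
  e 0  1  2  2  2  2
  e 0  1  2  2  2  2
  e 0  1  2  2  2  2
LCS: 'be'
LCS length = 2

2


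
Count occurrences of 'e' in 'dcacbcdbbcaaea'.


Scanning 'dcacbcdbbcaaea' for 'e':
  Position 12: 'e' -> MATCH (count: 1)
Total occurrences of 'e': 1

1


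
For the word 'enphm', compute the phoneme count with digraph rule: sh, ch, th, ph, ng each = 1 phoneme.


Parsing 'enphm' greedily, digraphs first:
  'e' -> vowel phoneme (phonemes so far: 1)
  'n' -> consonant phoneme (phonemes so far: 2)
  'ph' -> digraph (1 consonant phoneme) (phonemes so far: 3)
  'm' -> consonant phoneme (phonemes so far: 4)
Total phonemes: 4

4


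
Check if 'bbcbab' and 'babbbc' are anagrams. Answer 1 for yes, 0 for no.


Sort characters of 'bbcbab': 'abbbbc'
Sort characters of 'babbbc': 'abbbbc'
Sorted forms match -> they ARE anagrams
Result: 1

1


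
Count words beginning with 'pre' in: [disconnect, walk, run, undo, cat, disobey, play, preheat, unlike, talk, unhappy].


Checking each word for prefix 'pre':
  'disconnect' -> no (count: 0)
  'walk' -> no (count: 0)
  'run' -> no (count: 0)
  'undo' -> no (count: 0)
  'cat' -> no (count: 0)
  'disobey' -> no (count: 0)
  'play' -> no (count: 0)
  'preheat' -> YES, starts with 'pre' (count: 1)
  'unlike' -> no (count: 1)
  'talk' -> no (count: 1)
  'unhappy' -> no (count: 1)
Total with prefix 'pre': 1

1


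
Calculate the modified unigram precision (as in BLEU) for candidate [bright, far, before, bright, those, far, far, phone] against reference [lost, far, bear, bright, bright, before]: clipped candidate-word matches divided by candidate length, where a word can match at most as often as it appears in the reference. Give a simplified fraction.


Reference word counts: {'bear': 1, 'before': 1, 'bright': 2, 'far': 1, 'lost': 1}
Checking each candidate word (with clipping):
  'bright' -> in reference (ref count 2, used 1/2) -> match (matches: 1)
  'far' -> in reference (ref count 1, used 1/1) -> match (matches: 2)
  'before' -> in reference (ref count 1, used 1/1) -> match (matches: 3)
  'bright' -> in reference (ref count 2, used 2/2) -> match (matches: 4)
  'those' -> not in reference -> no match (matches: 4)
  'far' -> ref count 1 already used up (1/1) -> clipped, no match (matches: 4)
  'far' -> ref count 1 already used up (1/1) -> clipped, no match (matches: 4)
  'phone' -> not in reference -> no match (matches: 4)
Clipped matches: 4, Candidate length: 8
Precision = 4/8 = 1/2

1/2


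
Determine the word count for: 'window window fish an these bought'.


Counting words by splitting on spaces:
  Word 1: 'window'
  Word 2: 'window'
  Word 3: 'fish'
  Word 4: 'an'
  Word 5: 'these'
  Word 6: 'bought'
Total words: 6

6


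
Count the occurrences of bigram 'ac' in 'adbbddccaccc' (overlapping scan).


Scanning 'adbbddccaccc' for bigram 'ac':
  Position 0: 'ad' -> no
  Position 1: 'db' -> no
  Position 2: 'bb' -> no
  Position 3: 'bd' -> no
  Position 4: 'dd' -> no
  Position 5: 'dc' -> no
  Position 6: 'cc' -> no
  Position 7: 'ca' -> no
  Position 8: 'ac' -> MATCH
  Position 9: 'cc' -> no
  Position 10: 'cc' -> no
Total matches: 1

1


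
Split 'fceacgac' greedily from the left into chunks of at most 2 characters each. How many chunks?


'fceacgac' has 8 characters.
Chunking with max size 2:
  Chunk 1: 'fc' (positions 0-1)
  Chunk 2: 'ea' (positions 2-3)
  Chunk 3: 'cg' (positions 4-5)
  Chunk 4: 'ac' (positions 6-7)
Total chunks: ceil(8 / 2) = 4

4


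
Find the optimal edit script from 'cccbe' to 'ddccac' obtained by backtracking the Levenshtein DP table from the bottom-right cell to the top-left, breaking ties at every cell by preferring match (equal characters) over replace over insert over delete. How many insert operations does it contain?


Edit distance = 4. Backtracking from cell (5, 6) with preference match > replace > insert > delete,
then listing the resulting alignment 'cccbe' -> 'ddccac' left to right:
  Step 1: insert 'd' [insertion #1]
  Step 2: replace c->d
  Step 3: keep 'c'
  Step 4: keep 'c'
  Step 5: replace b->a
  Step 6: replace e->c
Total insertions: 1

1


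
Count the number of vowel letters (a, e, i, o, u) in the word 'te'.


Scanning each character of 'te':
  Position 1: 't' -> consonant (running count: 0)
  Position 2: 'e' -> vowel (running count: 1)
Total vowels: 1

1


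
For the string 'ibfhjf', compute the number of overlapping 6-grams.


String 'ibfhjf' has length L = 6.
Number of overlapping n-grams = L - n + 1
Substituting: 6 - 6 + 1 = 1

1


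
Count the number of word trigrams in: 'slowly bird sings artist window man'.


Word trigrams from [6] words:
  Trigram 1: (slowly bird sings)
  Trigram 2: (bird sings artist)
  Trigram 3: (sings artist window)
  Trigram 4: (artist window man)
Total word trigrams: 6 - 2 = 4

4


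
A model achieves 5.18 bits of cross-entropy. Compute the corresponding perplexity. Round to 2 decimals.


Perplexity formula: PP = 2^H
H = 5.18
PP = 2^5.18
Decompose: 2^5.18 = 2^5 * 2^0.18
2^5 = 32, 2^0.18 ~ 1.1328839
PP ~ 32 * 1.1328839 = 36.2522848
Rounded to 2 decimals: 36.25

36.25


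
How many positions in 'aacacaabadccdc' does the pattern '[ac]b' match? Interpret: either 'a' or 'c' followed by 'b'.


Pattern: [ac]b means either 'a' or 'c' followed by 'b'.
Scanning 'aacacaabadccdc' position-by-position:
  Pos 0: window 'aa' -> no
  Pos 1: window 'ac' -> no
  Pos 2: window 'ca' -> no
  Pos 3: window 'ac' -> no
  Pos 4: window 'ca' -> no
  Pos 5: window 'aa' -> no
  Pos 6: window 'ab' -> MATCH
  Pos 7: window 'ba' -> no
  Pos 8: window 'ad' -> no
  Pos 9: window 'dc' -> no
  Pos 10: window 'cc' -> no
  Pos 11: window 'cd' -> no
  Pos 12: window 'dc' -> no
  Pos 13: window 'c' -> no
Total matches: 1

1


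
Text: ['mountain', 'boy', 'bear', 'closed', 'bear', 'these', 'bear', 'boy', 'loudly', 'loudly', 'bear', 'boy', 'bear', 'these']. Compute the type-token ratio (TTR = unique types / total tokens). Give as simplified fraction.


Tokens: 14
Unique types: ('bear', 'boy', 'closed', 'loudly', 'mountain', 'these') = 6
TTR = 6/14
Simplify: divide both by 2 -> 3/7
TTR = 3/7

3/7


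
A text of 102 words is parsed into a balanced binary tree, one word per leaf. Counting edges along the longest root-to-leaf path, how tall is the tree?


In a balanced binary tree with n leaves the deepest leaf is ceil(log2(n)) edges below the root.
log2(102) = 6.6724
ceil(6.6724) = 7
height (edges) = 7

7


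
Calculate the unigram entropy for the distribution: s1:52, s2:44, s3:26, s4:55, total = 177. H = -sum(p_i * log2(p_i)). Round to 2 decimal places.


Computing entropy H = -sum(p_i * log2(p_i)):
  s1: p = 52/177 = 0.2938, -p*log2(p) = 0.5192
  s2: p = 44/177 = 0.2486, -p*log2(p) = 0.4992
  s3: p = 26/177 = 0.1469, -p*log2(p) = 0.4065
  s4: p = 55/177 = 0.3107, -p*log2(p) = 0.5240
H = sum of terms = 1.9489
Rounded to 2 decimals: 1.95

1.95


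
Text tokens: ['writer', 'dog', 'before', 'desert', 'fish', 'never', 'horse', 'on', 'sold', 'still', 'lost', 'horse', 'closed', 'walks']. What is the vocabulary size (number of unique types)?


Listing all tokens and tracking unique types:
  Token 1: 'writer' -> NEW (unique so far: 1)
  Token 2: 'dog' -> NEW (unique so far: 2)
  Token 3: 'before' -> NEW (unique so far: 3)
  Token 4: 'desert' -> NEW (unique so far: 4)
  Token 5: 'fish' -> NEW (unique so far: 5)
  Token 6: 'never' -> NEW (unique so far: 6)
  Token 7: 'horse' -> NEW (unique so far: 7)
  Token 8: 'on' -> NEW (unique so far: 8)
  Token 9: 'sold' -> NEW (unique so far: 9)
  Token 10: 'still' -> NEW (unique so far: 10)
  Token 11: 'lost' -> NEW (unique so far: 11)
  Token 12: 'horse' -> duplicate (unique so far: 11)
  Token 13: 'closed' -> NEW (unique so far: 12)
  Token 14: 'walks' -> NEW (unique so far: 13)
Unique types: ('before', 'closed', 'desert', 'dog', 'fish', 'horse', 'lost', 'never', 'on', 'sold', 'still', 'walks', 'writer')
Vocabulary size: 13

13


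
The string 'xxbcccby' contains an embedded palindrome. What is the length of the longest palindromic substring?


Scanning 'xxbcccby' for palindromic substrings.
Substring at positions 2-6: 'bcccb'.
Check: reverse('bcccb') = 'bcccb' -> palindrome confirmed.
Neighbouring characters ('x' / 'y') break symmetry, so it cannot extend further.
No longer palindromic substring exists; longest length = 5

5


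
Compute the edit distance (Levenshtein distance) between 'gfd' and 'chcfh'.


Building DP table for s1='gfd' (len 3) and s2='chcfh' (len 5):
       c  h  c  f  h
    0  1  2  3  4  5
  g 1  1  2  3  4  5
  f 2  2  2  3  3  4
  d 3  3  3  3  4  4
Edit distance = dp[3][5] = 4

4


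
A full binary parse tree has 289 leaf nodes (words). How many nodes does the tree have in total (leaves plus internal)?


Leaf nodes (terminals): 289
Internal nodes = n - 1 = 289 - 1 = 288
Total = leaves + internal = 289 + 288 = 577

577


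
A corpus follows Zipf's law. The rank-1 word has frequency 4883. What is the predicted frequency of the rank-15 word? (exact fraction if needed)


Zipf's law: freq(rank) = f1 / rank
f1 = 4883, rank = 15
freq = 4883 / 15
GCD(4883, 15) = 1
Simplified: 4883/15

4883/15


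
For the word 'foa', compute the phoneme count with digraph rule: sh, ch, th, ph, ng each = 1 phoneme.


Parsing 'foa' greedily, digraphs first:
  'f' -> consonant phoneme (phonemes so far: 1)
  'o' -> vowel phoneme (phonemes so far: 2)
  'a' -> vowel phoneme (phonemes so far: 3)
Total phonemes: 3

3


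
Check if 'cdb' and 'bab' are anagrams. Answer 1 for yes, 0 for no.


Sort characters of 'cdb': 'bcd'
Sort characters of 'bab': 'abb'
Sorted forms differ -> they are NOT anagrams
Result: 0

0


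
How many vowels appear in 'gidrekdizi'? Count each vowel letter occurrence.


Scanning each character of 'gidrekdizi':
  Position 1: 'g' -> consonant (running count: 0)
  Position 2: 'i' -> vowel (running count: 1)
  Position 3: 'd' -> consonant (running count: 1)
  Position 4: 'r' -> consonant (running count: 1)
  Position 5: 'e' -> vowel (running count: 2)
  Position 6: 'k' -> consonant (running count: 2)
  Position 7: 'd' -> consonant (running count: 2)
  Position 8: 'i' -> vowel (running count: 3)
  Position 9: 'z' -> consonant (running count: 3)
  Position 10: 'i' -> vowel (running count: 4)
Total vowels: 4

4


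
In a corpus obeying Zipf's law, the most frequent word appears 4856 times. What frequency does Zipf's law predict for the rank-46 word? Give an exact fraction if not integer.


Zipf's law: freq(rank) = f1 / rank
f1 = 4856, rank = 46
freq = 4856 / 46
GCD(4856, 46) = 2
Simplified: 2428/23

2428/23


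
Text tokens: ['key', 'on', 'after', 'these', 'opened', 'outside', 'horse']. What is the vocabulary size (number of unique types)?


Listing all tokens and tracking unique types:
  Token 1: 'key' -> NEW (unique so far: 1)
  Token 2: 'on' -> NEW (unique so far: 2)
  Token 3: 'after' -> NEW (unique so far: 3)
  Token 4: 'these' -> NEW (unique so far: 4)
  Token 5: 'opened' -> NEW (unique so far: 5)
  Token 6: 'outside' -> NEW (unique so far: 6)
  Token 7: 'horse' -> NEW (unique so far: 7)
Unique types: ('after', 'horse', 'key', 'on', 'opened', 'outside', 'these')
Vocabulary size: 7

7


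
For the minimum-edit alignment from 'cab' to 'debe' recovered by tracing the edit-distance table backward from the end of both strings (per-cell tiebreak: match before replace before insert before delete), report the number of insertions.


Edit distance = 3. Backtracking from cell (3, 4) with preference match > replace > insert > delete,
then listing the resulting alignment 'cab' -> 'debe' left to right:
  Step 1: replace c->d
  Step 2: replace a->e
  Step 3: keep 'b'
  Step 4: insert 'e' [insertion #1]
Total insertions: 1

1


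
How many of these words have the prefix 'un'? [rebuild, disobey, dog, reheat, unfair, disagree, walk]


Checking each word for prefix 'un':
  'rebuild' -> no (count: 0)
  'disobey' -> no (count: 0)
  'dog' -> no (count: 0)
  'reheat' -> no (count: 0)
  'unfair' -> YES, starts with 'un' (count: 1)
  'disagree' -> no (count: 1)
  'walk' -> no (count: 1)
Total with prefix 'un': 1

1


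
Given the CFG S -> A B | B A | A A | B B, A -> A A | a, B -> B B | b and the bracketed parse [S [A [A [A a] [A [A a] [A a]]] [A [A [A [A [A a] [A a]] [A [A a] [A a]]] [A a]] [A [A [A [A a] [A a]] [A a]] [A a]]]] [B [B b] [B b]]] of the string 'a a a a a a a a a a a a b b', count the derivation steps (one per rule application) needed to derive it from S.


Every bracketed nonterminal node [X ...] in the tree is produced by exactly one rule application.
Reading the tree off as a leftmost derivation:
  Step 1: S  =>  A B   (applied S -> A B)
  Step 2: A B  =>  A A B   (applied A -> A A)
  Step 3: A A B  =>  A A A B   (applied A -> A A)
  Step 4: A A A B  =>  a A A B   (applied A -> a)
  Step 5: a A A B  =>  a A A A B   (applied A -> A A)
  Step 6: a A A A B  =>  a a A A B   (applied A -> a)
  Step 7: a a A A B  =>  a a a A B   (applied A -> a)
  Step 8: a a a A B  =>  a a a A A B   (applied A -> A A)
  Step 9: a a a A A B  =>  a a a A A A B   (applied A -> A A)
  Step 10: a a a A A A B  =>  a a a A A A A B   (applied A -> A A)
  Step 11: a a a A A A A B  =>  a a a A A A A A B   (applied A -> A A)
  Step 12: a a a A A A A A B  =>  a a a a A A A A B   (applied A -> a)
  Step 13: a a a a A A A A B  =>  a a a a a A A A B   (applied A -> a)
  Step 14: a a a a a A A A B  =>  a a a a a A A A A B   (applied A -> A A)
  Step 15: a a a a a A A A A B  =>  a a a a a a A A A B   (applied A -> a)
  Step 16: a a a a a a A A A B  =>  a a a a a a a A A B   (applied A -> a)
  Step 17: a a a a a a a A A B  =>  a a a a a a a a A B   (applied A -> a)
  Step 18: a a a a a a a a A B  =>  a a a a a a a a A A B   (applied A -> A A)
  Step 19: a a a a a a a a A A B  =>  a a a a a a a a A A A B   (applied A -> A A)
  Step 20: a a a a a a a a A A A B  =>  a a a a a a a a A A A A B   (applied A -> A A)
  Step 21: a a a a a a a a A A A A B  =>  a a a a a a a a a A A A B   (applied A -> a)
  Step 22: a a a a a a a a a A A A B  =>  a a a a a a a a a a A A B   (applied A -> a)
  Step 23: a a a a a a a a a a A A B  =>  a a a a a a a a a a a A B   (applied A -> a)
  Step 24: a a a a a a a a a a a A B  =>  a a a a a a a a a a a a B   (applied A -> a)
  Step 25: a a a a a a a a a a a a B  =>  a a a a a a a a a a a a B B   (applied B -> B B)
  Step 26: a a a a a a a a a a a a B B  =>  a a a a a a a a a a a a b B   (applied B -> b)
  Step 27: a a a a a a a a a a a a b B  =>  a a a a a a a a a a a a b b   (applied B -> b)
Final yield: a a a a a a a a a a a a b b
Total rewrite steps: 27

27


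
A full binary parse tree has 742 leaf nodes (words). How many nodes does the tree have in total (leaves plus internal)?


Leaf nodes (terminals): 742
Internal nodes = n - 1 = 742 - 1 = 741
Total = leaves + internal = 742 + 741 = 1483

1483


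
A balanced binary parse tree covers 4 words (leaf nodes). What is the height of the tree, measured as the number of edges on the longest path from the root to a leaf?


In a balanced binary tree with n leaves the deepest leaf is ceil(log2(n)) edges below the root.
log2(4) = 2.0000
ceil(2.0000) = 2
height (edges) = 2

2


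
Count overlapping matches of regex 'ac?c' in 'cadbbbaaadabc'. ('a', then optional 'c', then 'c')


Pattern: ac?c means 'a', then optional 'c', then 'c'.
Scanning 'cadbbbaaadabc' position-by-position:
  Pos 0: window 'cad' -> no
  Pos 1: window 'adb' -> no
  Pos 2: window 'dbb' -> no
  Pos 3: window 'bbb' -> no
  Pos 4: window 'bba' -> no
  Pos 5: window 'baa' -> no
  Pos 6: window 'aaa' -> no
  Pos 7: window 'aad' -> no
  Pos 8: window 'ada' -> no
  Pos 9: window 'dab' -> no
  Pos 10: window 'abc' -> no
  Pos 11: window 'bc' -> no
  Pos 12: window 'c' -> no
Total matches: 0

0


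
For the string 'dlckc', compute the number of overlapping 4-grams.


String 'dlckc' has length L = 5.
Number of overlapping n-grams = L - n + 1
Substituting: 5 - 4 + 1 = 2

2


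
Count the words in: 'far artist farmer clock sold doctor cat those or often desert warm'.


Counting words by splitting on spaces:
  Word 1: 'far'
  Word 2: 'artist'
  Word 3: 'farmer'
  Word 4: 'clock'
  Word 5: 'sold'
  Word 6: 'doctor'
  Word 7: 'cat'
  Word 8: 'those'
  Word 9: 'or'
  Word 10: 'often'
  Word 11: 'desert'
  Word 12: 'warm'
Total words: 12

12


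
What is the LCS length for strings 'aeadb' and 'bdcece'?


DP table for LCS of 'aeadb' and 'bdcece':
       b  d  c  e  c  e
    0  0  0  0  0  0  0
  a 0  0  0  0  0  0  0
  e 0  0  0  0  1  1  1
  a 0  0  0  0  1  1  1
  d 0  0  1  1  1  1  1
  b 0  1  1  1  1  1  1
LCS: 'e'
LCS length = 1

1


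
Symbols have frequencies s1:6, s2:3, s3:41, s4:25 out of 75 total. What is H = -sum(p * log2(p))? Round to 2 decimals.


Computing entropy H = -sum(p_i * log2(p_i)):
  s1: p = 6/75 = 0.0800, -p*log2(p) = 0.2915
  s2: p = 3/75 = 0.0400, -p*log2(p) = 0.1858
  s3: p = 41/75 = 0.5467, -p*log2(p) = 0.4763
  s4: p = 25/75 = 0.3333, -p*log2(p) = 0.5283
H = sum of terms = 1.4819
Rounded to 2 decimals: 1.48

1.48


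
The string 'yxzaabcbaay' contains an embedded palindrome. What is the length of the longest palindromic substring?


Scanning 'yxzaabcbaay' for palindromic substrings.
Substring at positions 3-9: 'aabcbaa'.
Check: reverse('aabcbaa') = 'aabcbaa' -> palindrome confirmed.
Neighbouring characters ('z' / 'y') break symmetry, so it cannot extend further.
No longer palindromic substring exists; longest length = 7

7


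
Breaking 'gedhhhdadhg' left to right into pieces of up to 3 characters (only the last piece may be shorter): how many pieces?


'gedhhhdadhg' has 11 characters.
Chunking with max size 3:
  Chunk 1: 'ged' (positions 0-2)
  Chunk 2: 'hhh' (positions 3-5)
  Chunk 3: 'dad' (positions 6-8)
  Chunk 4: 'hg' (positions 9-10)
Total chunks: ceil(11 / 3) = 4

4


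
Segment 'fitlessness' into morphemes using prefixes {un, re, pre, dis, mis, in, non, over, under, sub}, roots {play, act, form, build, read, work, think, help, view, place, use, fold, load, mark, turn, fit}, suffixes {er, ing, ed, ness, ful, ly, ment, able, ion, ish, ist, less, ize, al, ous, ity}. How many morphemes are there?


Segmenting 'fitlessness' against the inventory:
  'fit' -> root (morpheme 1)
  'less' -> suffix (morpheme 2)
  'ness' -> suffix (morpheme 3)
Total morphemes: 3

3


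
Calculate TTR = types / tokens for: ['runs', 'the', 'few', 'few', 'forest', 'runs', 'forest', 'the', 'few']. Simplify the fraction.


Tokens: 9
Unique types: ('few', 'forest', 'runs', 'the') = 4
TTR = 4/9
Already in lowest terms.

4/9


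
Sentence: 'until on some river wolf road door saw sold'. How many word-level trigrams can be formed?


Word trigrams from [9] words:
  Trigram 1: (until on some)
  Trigram 2: (on some river)
  Trigram 3: (some river wolf)
  Trigram 4: (river wolf road)
  Trigram 5: (wolf road door)
  Trigram 6: (road door saw)
  Trigram 7: (door saw sold)
Total word trigrams: 9 - 2 = 7

7


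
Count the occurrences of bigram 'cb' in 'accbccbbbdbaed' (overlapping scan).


Scanning 'accbccbbbdbaed' for bigram 'cb':
  Position 0: 'ac' -> no
  Position 1: 'cc' -> no
  Position 2: 'cb' -> MATCH
  Position 3: 'bc' -> no
  Position 4: 'cc' -> no
  Position 5: 'cb' -> MATCH
  Position 6: 'bb' -> no
  Position 7: 'bb' -> no
  Position 8: 'bd' -> no
  Position 9: 'db' -> no
  Position 10: 'ba' -> no
  Position 11: 'ae' -> no
  Position 12: 'ed' -> no
Total matches: 2

2


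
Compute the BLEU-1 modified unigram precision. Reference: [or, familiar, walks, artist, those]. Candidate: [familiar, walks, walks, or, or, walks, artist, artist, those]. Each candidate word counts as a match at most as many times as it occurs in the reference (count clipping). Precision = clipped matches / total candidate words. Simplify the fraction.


Reference word counts: {'artist': 1, 'familiar': 1, 'or': 1, 'those': 1, 'walks': 1}
Checking each candidate word (with clipping):
  'familiar' -> in reference (ref count 1, used 1/1) -> match (matches: 1)
  'walks' -> in reference (ref count 1, used 1/1) -> match (matches: 2)
  'walks' -> ref count 1 already used up (1/1) -> clipped, no match (matches: 2)
  'or' -> in reference (ref count 1, used 1/1) -> match (matches: 3)
  'or' -> ref count 1 already used up (1/1) -> clipped, no match (matches: 3)
  'walks' -> ref count 1 already used up (1/1) -> clipped, no match (matches: 3)
  'artist' -> in reference (ref count 1, used 1/1) -> match (matches: 4)
  'artist' -> ref count 1 already used up (1/1) -> clipped, no match (matches: 4)
  'those' -> in reference (ref count 1, used 1/1) -> match (matches: 5)
Clipped matches: 5, Candidate length: 9
Precision = 5/9

5/9


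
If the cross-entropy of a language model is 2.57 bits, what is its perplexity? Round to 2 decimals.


Perplexity formula: PP = 2^H
H = 2.57
PP = 2^2.57
Decompose: 2^2.57 = 2^2 * 2^0.57
2^2 = 4, 2^0.57 ~ 1.4845236
PP ~ 4 * 1.4845236 = 5.9380944
Rounded to 2 decimals: 5.94

5.94


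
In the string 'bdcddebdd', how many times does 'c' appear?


Scanning 'bdcddebdd' for 'c':
  Position 2: 'c' -> MATCH (count: 1)
Total occurrences of 'c': 1

1


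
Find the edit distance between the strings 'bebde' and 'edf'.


Building DP table for s1='bebde' (len 5) and s2='edf' (len 3):
       e  d  f
    0  1  2  3
  b 1  1  2  3
  e 2  1  2  3
  b 3  2  2  3
  d 4  3  2  3
  e 5  4  3  3
Edit distance = dp[5][3] = 3

3


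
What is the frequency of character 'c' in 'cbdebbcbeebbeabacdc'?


Scanning 'cbdebbcbeebbeabacdc' for 'c':
  Position 0: 'c' -> MATCH (count: 1)
  Position 6: 'c' -> MATCH (count: 2)
  Position 16: 'c' -> MATCH (count: 3)
  Position 18: 'c' -> MATCH (count: 4)
Total occurrences of 'c': 4

4


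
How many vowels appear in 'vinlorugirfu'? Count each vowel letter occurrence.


Scanning each character of 'vinlorugirfu':
  Position 1: 'v' -> consonant (running count: 0)
  Position 2: 'i' -> vowel (running count: 1)
  Position 3: 'n' -> consonant (running count: 1)
  Position 4: 'l' -> consonant (running count: 1)
  Position 5: 'o' -> vowel (running count: 2)
  Position 6: 'r' -> consonant (running count: 2)
  Position 7: 'u' -> vowel (running count: 3)
  Position 8: 'g' -> consonant (running count: 3)
  Position 9: 'i' -> vowel (running count: 4)
  Position 10: 'r' -> consonant (running count: 4)
  Position 11: 'f' -> consonant (running count: 4)
  Position 12: 'u' -> vowel (running count: 5)
Total vowels: 5

5


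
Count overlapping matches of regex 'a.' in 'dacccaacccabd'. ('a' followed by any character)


Pattern: a. means 'a' followed by any character.
Scanning 'dacccaacccabd' position-by-position:
  Pos 0: window 'da' -> no
  Pos 1: window 'ac' -> MATCH
  Pos 2: window 'cc' -> no
  Pos 3: window 'cc' -> no
  Pos 4: window 'ca' -> no
  Pos 5: window 'aa' -> MATCH
  Pos 6: window 'ac' -> MATCH
  Pos 7: window 'cc' -> no
  Pos 8: window 'cc' -> no
  Pos 9: window 'ca' -> no
  Pos 10: window 'ab' -> MATCH
  Pos 11: window 'bd' -> no
  Pos 12: window 'd' -> no
Total matches: 4

4


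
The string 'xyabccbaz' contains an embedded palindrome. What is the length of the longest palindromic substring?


Scanning 'xyabccbaz' for palindromic substrings.
Substring at positions 2-7: 'abccba'.
Check: reverse('abccba') = 'abccba' -> palindrome confirmed.
Neighbouring characters ('y' / 'z') break symmetry, so it cannot extend further.
No longer palindromic substring exists; longest length = 6

6


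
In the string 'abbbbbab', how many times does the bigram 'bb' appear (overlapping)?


Scanning 'abbbbbab' for bigram 'bb':
  Position 0: 'ab' -> no
  Position 1: 'bb' -> MATCH
  Position 2: 'bb' -> MATCH
  Position 3: 'bb' -> MATCH
  Position 4: 'bb' -> MATCH
  Position 5: 'ba' -> no
  Position 6: 'ab' -> no
Total matches: 4

4


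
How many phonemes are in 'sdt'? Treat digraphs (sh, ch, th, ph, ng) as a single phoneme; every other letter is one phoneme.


Parsing 'sdt' greedily, digraphs first:
  's' -> consonant phoneme (phonemes so far: 1)
  'd' -> consonant phoneme (phonemes so far: 2)
  't' -> consonant phoneme (phonemes so far: 3)
Total phonemes: 3

3


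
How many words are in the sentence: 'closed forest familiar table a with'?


Counting words by splitting on spaces:
  Word 1: 'closed'
  Word 2: 'forest'
  Word 3: 'familiar'
  Word 4: 'table'
  Word 5: 'a'
  Word 6: 'with'
Total words: 6

6


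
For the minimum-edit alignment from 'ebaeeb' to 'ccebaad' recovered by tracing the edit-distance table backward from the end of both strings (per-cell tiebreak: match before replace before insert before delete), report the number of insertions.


Edit distance = 5. Backtracking from cell (6, 7) with preference match > replace > insert > delete,
then listing the resulting alignment 'ebaeeb' -> 'ccebaad' left to right:
  Step 1: insert 'c' [insertion #1]
  Step 2: insert 'c' [insertion #2]
  Step 3: keep 'e'
  Step 4: keep 'b'
  Step 5: keep 'a'
  Step 6: delete 'e'
  Step 7: replace e->a
  Step 8: replace b->d
Total insertions: 2

2


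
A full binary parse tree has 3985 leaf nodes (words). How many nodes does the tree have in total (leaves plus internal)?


Leaf nodes (terminals): 3985
Internal nodes = n - 1 = 3985 - 1 = 3984
Total = leaves + internal = 3985 + 3984 = 7969

7969


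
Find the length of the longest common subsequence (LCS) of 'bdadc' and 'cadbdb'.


DP table for LCS of 'bdadc' and 'cadbdb':
       c  a  d  b  d  b
    0  0  0  0  0  0  0
  b 0  0  0  0  1  1  1
  d 0  0  0  1  1  2  2
  a 0  0  1  1  1  2  2
  d 0  0  1  2  2  2  2
  c 0  1  1  2  2  2  2
LCS: 'bd'
LCS length = 2

2


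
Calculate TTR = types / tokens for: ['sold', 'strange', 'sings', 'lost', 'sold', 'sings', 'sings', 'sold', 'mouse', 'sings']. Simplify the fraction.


Tokens: 10
Unique types: ('lost', 'mouse', 'sings', 'sold', 'strange') = 5
TTR = 5/10
Simplify: divide both by 5 -> 1/2
TTR = 1/2

1/2


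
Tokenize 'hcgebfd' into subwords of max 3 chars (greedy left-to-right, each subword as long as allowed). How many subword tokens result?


'hcgebfd' has 7 characters.
Chunking with max size 3:
  Chunk 1: 'hcg' (positions 0-2)
  Chunk 2: 'ebf' (positions 3-5)
  Chunk 3: 'd' (positions 6-6)
Total chunks: ceil(7 / 3) = 3

3


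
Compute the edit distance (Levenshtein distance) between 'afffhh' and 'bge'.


Building DP table for s1='afffhh' (len 6) and s2='bge' (len 3):
       b  g  e
    0  1  2  3
  a 1  1  2  3
  f 2  2  2  3
  f 3  3  3  3
  f 4  4  4  4
  h 5  5  5  5
  h 6  6  6  6
Edit distance = dp[6][3] = 6

6


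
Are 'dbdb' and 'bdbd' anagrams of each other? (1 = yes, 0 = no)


Sort characters of 'dbdb': 'bbdd'
Sort characters of 'bdbd': 'bbdd'
Sorted forms match -> they ARE anagrams
Result: 1

1


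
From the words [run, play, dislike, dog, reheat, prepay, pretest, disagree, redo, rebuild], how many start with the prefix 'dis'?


Checking each word for prefix 'dis':
  'run' -> no (count: 0)
  'play' -> no (count: 0)
  'dislike' -> YES, starts with 'dis' (count: 1)
  'dog' -> no (count: 1)
  'reheat' -> no (count: 1)
  'prepay' -> no (count: 1)
  'pretest' -> no (count: 1)
  'disagree' -> YES, starts with 'dis' (count: 2)
  'redo' -> no (count: 2)
  'rebuild' -> no (count: 2)
Total with prefix 'dis': 2

2


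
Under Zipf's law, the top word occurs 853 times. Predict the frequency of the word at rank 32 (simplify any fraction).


Zipf's law: freq(rank) = f1 / rank
f1 = 853, rank = 32
freq = 853 / 32
GCD(853, 32) = 1
Simplified: 853/32

853/32


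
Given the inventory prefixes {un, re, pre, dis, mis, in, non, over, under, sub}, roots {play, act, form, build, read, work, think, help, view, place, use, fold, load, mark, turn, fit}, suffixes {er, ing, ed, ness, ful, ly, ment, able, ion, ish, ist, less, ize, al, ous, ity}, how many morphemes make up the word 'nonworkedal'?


Segmenting 'nonworkedal' against the inventory:
  'non' -> prefix (morpheme 1)
  'work' -> root (morpheme 2)
  'ed' -> suffix (morpheme 3)
  'al' -> suffix (morpheme 4)
Total morphemes: 4

4


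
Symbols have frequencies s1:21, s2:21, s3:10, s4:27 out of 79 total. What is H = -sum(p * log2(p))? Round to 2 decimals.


Computing entropy H = -sum(p_i * log2(p_i)):
  s1: p = 21/79 = 0.2658, -p*log2(p) = 0.5081
  s2: p = 21/79 = 0.2658, -p*log2(p) = 0.5081
  s3: p = 10/79 = 0.1266, -p*log2(p) = 0.3774
  s4: p = 27/79 = 0.3418, -p*log2(p) = 0.5294
H = sum of terms = 1.9230
Rounded to 2 decimals: 1.92

1.92


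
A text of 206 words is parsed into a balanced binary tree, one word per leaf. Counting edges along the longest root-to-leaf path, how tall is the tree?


In a balanced binary tree with n leaves the deepest leaf is ceil(log2(n)) edges below the root.
log2(206) = 7.6865
ceil(7.6865) = 8
height (edges) = 8

8


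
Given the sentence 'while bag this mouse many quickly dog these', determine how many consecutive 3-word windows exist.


Word trigrams from [8] words:
  Trigram 1: (while bag this)
  Trigram 2: (bag this mouse)
  Trigram 3: (this mouse many)
  Trigram 4: (mouse many quickly)
  Trigram 5: (many quickly dog)
  Trigram 6: (quickly dog these)
Total word trigrams: 8 - 2 = 6

6


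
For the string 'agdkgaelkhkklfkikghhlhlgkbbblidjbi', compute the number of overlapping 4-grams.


String 'agdkgaelkhkklfkikghhlhlgkbbblidjbi' has length L = 34.
Number of overlapping n-grams = L - n + 1
Substituting: 34 - 4 + 1 = 31

31


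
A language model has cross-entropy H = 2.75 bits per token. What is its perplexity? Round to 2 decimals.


Perplexity formula: PP = 2^H
H = 2.75
PP = 2^2.75
Decompose: 2^2.75 = 2^2 * 2^0.75
2^2 = 4, 2^0.75 ~ 1.6817928
PP ~ 4 * 1.6817928 = 6.7271712
Rounded to 2 decimals: 6.73

6.73


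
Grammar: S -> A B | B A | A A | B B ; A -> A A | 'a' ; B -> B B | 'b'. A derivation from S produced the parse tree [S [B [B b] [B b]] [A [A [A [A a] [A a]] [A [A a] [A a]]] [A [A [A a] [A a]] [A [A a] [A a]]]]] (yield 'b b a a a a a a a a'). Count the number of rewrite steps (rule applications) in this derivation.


Every bracketed nonterminal node [X ...] in the tree is produced by exactly one rule application.
Reading the tree off as a leftmost derivation:
  Step 1: S  =>  B A   (applied S -> B A)
  Step 2: B A  =>  B B A   (applied B -> B B)
  Step 3: B B A  =>  b B A   (applied B -> b)
  Step 4: b B A  =>  b b A   (applied B -> b)
  Step 5: b b A  =>  b b A A   (applied A -> A A)
  Step 6: b b A A  =>  b b A A A   (applied A -> A A)
  Step 7: b b A A A  =>  b b A A A A   (applied A -> A A)
  Step 8: b b A A A A  =>  b b a A A A   (applied A -> a)
  Step 9: b b a A A A  =>  b b a a A A   (applied A -> a)
  Step 10: b b a a A A  =>  b b a a A A A   (applied A -> A A)
  Step 11: b b a a A A A  =>  b b a a a A A   (applied A -> a)
  Step 12: b b a a a A A  =>  b b a a a a A   (applied A -> a)
  Step 13: b b a a a a A  =>  b b a a a a A A   (applied A -> A A)
  Step 14: b b a a a a A A  =>  b b a a a a A A A   (applied A -> A A)
  Step 15: b b a a a a A A A  =>  b b a a a a a A A   (applied A -> a)
  Step 16: b b a a a a a A A  =>  b b a a a a a a A   (applied A -> a)
  Step 17: b b a a a a a a A  =>  b b a a a a a a A A   (applied A -> A A)
  Step 18: b b a a a a a a A A  =>  b b a a a a a a a A   (applied A -> a)
  Step 19: b b a a a a a a a A  =>  b b a a a a a a a a   (applied A -> a)
Final yield: b b a a a a a a a a
Total rewrite steps: 19

19


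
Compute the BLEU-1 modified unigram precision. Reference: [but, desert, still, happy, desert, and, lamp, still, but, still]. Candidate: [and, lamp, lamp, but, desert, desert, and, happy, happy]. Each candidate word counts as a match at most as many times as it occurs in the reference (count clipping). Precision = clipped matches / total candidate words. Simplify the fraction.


Reference word counts: {'and': 1, 'but': 2, 'desert': 2, 'happy': 1, 'lamp': 1, 'still': 3}
Checking each candidate word (with clipping):
  'and' -> in reference (ref count 1, used 1/1) -> match (matches: 1)
  'lamp' -> in reference (ref count 1, used 1/1) -> match (matches: 2)
  'lamp' -> ref count 1 already used up (1/1) -> clipped, no match (matches: 2)
  'but' -> in reference (ref count 2, used 1/2) -> match (matches: 3)
  'desert' -> in reference (ref count 2, used 1/2) -> match (matches: 4)
  'desert' -> in reference (ref count 2, used 2/2) -> match (matches: 5)
  'and' -> ref count 1 already used up (1/1) -> clipped, no match (matches: 5)
  'happy' -> in reference (ref count 1, used 1/1) -> match (matches: 6)
  'happy' -> ref count 1 already used up (1/1) -> clipped, no match (matches: 6)
Clipped matches: 6, Candidate length: 9
Precision = 6/9 = 2/3

2/3
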